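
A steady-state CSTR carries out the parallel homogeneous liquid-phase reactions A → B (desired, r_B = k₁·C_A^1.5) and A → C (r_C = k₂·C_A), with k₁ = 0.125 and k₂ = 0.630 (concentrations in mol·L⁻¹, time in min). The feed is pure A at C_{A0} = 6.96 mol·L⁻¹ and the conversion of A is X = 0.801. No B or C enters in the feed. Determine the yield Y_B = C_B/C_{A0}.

Exit C_A = C_{A0}(1−X) = 6.96×0.199 = 1.385 mol·L⁻¹.
A CSTR operates uniformly at the exit composition, giving r_B = 0.2038 and r_C = 0.8726 (each k·C_A^n at C_A = 1.385).
Fraction of consumed A going to B: r_B/(r_B+r_C) = 0.1893.
C_B = 0.1893·C_{A0}·X = 0.1893×6.96×0.801 = 1.06 mol·L⁻¹; Y_B = C_B/C_{A0} = 0.152.

0.152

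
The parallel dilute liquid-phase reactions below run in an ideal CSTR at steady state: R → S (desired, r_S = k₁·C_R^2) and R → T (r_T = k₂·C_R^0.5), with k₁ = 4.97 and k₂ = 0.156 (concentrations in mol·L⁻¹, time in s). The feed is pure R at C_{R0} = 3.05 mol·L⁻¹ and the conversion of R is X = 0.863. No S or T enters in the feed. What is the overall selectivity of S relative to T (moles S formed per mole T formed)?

Exit C_R = C_{R0}(1−X) = 3.05×0.137 = 0.4178 mol·L⁻¹.
Rates in a CSTR are evaluated at the outlet concentration: r_S = 4.97×0.4178^2 = 0.8678, r_T = 0.156×0.4178^0.5 = 0.1008.
Overall selectivity = C_S/C_T = r_Sτ/(r_Tτ) = r_S/r_T = 8.61.

8.61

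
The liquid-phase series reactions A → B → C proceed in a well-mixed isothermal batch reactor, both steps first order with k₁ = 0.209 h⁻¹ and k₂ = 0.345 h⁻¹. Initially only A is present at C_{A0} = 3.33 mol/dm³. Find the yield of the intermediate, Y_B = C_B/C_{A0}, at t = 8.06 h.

For first-order series with pure A initially, C_B(t) = k₁C_{A0}/(k₂−k₁)·(e^(−k₁t) − e^(−k₂t)).
e^(−k₁t) = e^(−0.209×8.06) = e^(−1.685) = 0.1855; e^(−k₂t) = e^(−2.781) = 0.06200.
C_B = 0.209×3.33/(0.345−0.209) × (0.1855−0.06200) = 5.117×0.1235 = 0.6322 mol/dm³.
Y_B = C_B/C_{A0} = 0.6322/3.33 = 0.190.

0.190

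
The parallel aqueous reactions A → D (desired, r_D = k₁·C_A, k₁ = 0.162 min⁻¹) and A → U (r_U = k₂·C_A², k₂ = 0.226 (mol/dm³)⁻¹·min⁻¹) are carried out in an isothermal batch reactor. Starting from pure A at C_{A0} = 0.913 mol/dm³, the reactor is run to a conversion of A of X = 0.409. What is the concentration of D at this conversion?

C_A = C_{A0}(1−X) = 0.5396 mol/dm³.
Along a PFR/batch, dC_D/dC_A = −r_D/(r_D+r_U) = −k₁/(k₁+k₂·C_A).
Integrating from C_{A0} to C_A: C_D = (0.162/0.226)·ln[(0.162+0.226·0.913)/(0.162+0.226·0.540)] = 0.7168·ln(0.3683/0.2839) = 0.1865 mol/dm³.

0.187 mol/dm³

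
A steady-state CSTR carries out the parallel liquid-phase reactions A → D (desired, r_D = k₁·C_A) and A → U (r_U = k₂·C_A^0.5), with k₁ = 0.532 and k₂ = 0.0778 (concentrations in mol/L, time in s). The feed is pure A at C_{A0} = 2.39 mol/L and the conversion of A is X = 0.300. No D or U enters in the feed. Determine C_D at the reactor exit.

Exit C_A = C_{A0}(1−X) = 2.39×0.700 = 1.673 mol/L.
In a CSTR the entire volume is at exit conditions, so r_D = 0.532×1.673 = 0.8900 and r_U = 0.0778×1.673^0.5 = 0.1006.
Fraction of consumed A going to D: r_D/(r_D+r_U) = 0.8984.
C_D = 0.8984·C_{A0}·X = 0.8984×2.39×0.300 = 0.644 mol/L.

0.644 mol/L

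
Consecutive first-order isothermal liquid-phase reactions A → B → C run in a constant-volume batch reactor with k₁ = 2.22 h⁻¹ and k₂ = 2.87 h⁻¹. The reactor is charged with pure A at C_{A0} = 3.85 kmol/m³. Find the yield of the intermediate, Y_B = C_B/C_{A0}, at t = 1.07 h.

0.159

The intermediate concentration in a first-order A→B→C sequence is C_B = k₁C_{A0}(e^(−k₁t) − e^(−k₂t))/(k₂−k₁).
e^(−k₁t) = e^(−2.22×1.07) = e^(−2.375) = 0.09298; e^(−k₂t) = e^(−3.071) = 0.04638.
C_B = 2.22×3.85/(2.87−2.22) × (0.09298−0.04638) = 13.15×0.04660 = 0.6127 kmol/m³.
Y_B = C_B/C_{A0} = 0.6127/3.85 = 0.159.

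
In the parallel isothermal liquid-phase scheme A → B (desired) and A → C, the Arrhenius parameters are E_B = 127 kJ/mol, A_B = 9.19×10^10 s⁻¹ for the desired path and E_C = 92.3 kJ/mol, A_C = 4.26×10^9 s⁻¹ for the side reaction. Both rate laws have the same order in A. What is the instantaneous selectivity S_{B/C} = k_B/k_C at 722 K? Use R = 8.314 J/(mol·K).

k_B/k_C = (A_B/A_C)·exp[−(E_B−E_C)/(RT)] = (A_B/A_C)·exp[(E_C−E_B)/(RT)].
(E_C−E_B)/(RT) = (92.3−127)×10³/(8.314×722) = -34700/6003 = -5.781.
k_B/k_C = (9.19×10^10/4.26×10^9)·exp(-5.781) = 21.57 × 0.003086 = 0.0666.
Since E_B > E_C, raising the temperature improves selectivity toward B.

0.0666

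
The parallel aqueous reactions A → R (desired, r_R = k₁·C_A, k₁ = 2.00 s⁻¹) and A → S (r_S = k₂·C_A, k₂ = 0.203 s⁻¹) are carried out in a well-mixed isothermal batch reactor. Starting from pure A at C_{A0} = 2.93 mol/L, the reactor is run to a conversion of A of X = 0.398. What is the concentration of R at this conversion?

C_A = C_{A0}(1−X) = 1.764 mol/L.
Both paths are first order in A, so the instantaneous fraction to R is constant: dC_R/d(−C_A) = k₁/(k₁+k₂) = 0.9079.
C_R = 0.9079·(C_{A0}−C_A) = 0.9079×1.166 = 1.06 mol/L.

1.06 mol/L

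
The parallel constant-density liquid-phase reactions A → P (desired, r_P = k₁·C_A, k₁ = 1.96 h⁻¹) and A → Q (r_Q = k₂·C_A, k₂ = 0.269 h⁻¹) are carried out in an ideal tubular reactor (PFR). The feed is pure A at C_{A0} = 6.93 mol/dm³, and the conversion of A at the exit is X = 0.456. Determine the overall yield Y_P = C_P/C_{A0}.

0.401

C_A = C_{A0}(1−X) = 3.770 mol/dm³.
Both paths are first order in A, so the instantaneous fraction to P is constant: dC_P/d(−C_A) = k₁/(k₁+k₂) = 0.8793.
C_P = 0.8793·(C_{A0}−C_A) = 0.8793×3.160 = 2.78 mol/dm³.
Y_P = C_P/C_{A0} = 2.779/6.93 = 0.401.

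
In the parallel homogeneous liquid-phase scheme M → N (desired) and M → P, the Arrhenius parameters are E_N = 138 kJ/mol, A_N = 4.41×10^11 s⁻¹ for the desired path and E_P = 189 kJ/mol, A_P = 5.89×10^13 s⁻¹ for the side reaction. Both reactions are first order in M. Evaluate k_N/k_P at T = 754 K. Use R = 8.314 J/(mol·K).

25.6

Since both paths have the same order in M, the concentration cancels and S_{N/P} = k_N/k_P = (A_N/A_P)·exp[(E_P−E_N)/(RT)].
(E_P−E_N)/(RT) = (189−138)×10³/(8.314×754) = 51000/6269 = 8.136.
k_N/k_P = (4.41×10^11/5.89×10^13)·exp(8.136) = 0.007487 × 3414 = 25.6.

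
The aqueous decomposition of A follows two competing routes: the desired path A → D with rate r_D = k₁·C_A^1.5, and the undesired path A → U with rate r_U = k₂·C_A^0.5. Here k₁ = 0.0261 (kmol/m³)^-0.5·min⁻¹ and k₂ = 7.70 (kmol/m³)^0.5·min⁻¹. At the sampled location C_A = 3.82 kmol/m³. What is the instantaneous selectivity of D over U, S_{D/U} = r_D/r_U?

0.0129

S_{D/U} = r_D/r_U = (k₁·C_A^1.5)/(k₂·C_A^0.5) = (k₁/k₂)·C_A.
= (0.0261×3.820^1.5) / (7.70×3.820^0.5) = 0.1949/15.05 = 0.0129.
Since the desired path is higher order in A, keeping C_A high (PFR or concentrated feed) favours D.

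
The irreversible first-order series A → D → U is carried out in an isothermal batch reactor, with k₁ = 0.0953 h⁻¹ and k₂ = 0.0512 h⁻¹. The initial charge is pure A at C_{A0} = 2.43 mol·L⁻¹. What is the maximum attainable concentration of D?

1.18 mol·L⁻¹

Evaluating C_D at t_opt = ln(k₂/k₁)/(k₂−k₁) gives C_{D,max}/C_{A0} = (k₁/k₂)^[k₂/(k₂−k₁)].
= (0.0953/0.0512)^(0.0512/(0.0512−0.0953)) = (1.861)^(-1.161) = 0.4861.
C_{D,max} = 0.4861×2.43 = 1.18 mol·L⁻¹.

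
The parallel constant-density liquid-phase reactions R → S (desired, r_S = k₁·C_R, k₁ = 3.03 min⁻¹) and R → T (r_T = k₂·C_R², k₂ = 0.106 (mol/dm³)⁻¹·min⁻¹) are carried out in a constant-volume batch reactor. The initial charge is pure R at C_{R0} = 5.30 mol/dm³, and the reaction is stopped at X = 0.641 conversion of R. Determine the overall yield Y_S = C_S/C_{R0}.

0.570

C_R = C_{R0}(1−X) = 1.903 mol/dm³.
Along a PFR/batch, dC_S/dC_R = −r_S/(r_S+r_T) = −k₁/(k₁+k₂·C_R).
Integrating from C_{R0} to C_R: C_S = (3.03/0.106)·ln[(3.03+0.106·5.30)/(3.03+0.106·1.90)] = 28.58·ln(3.592/3.232) = 3.020 mol/dm³.
Y_S = C_S/C_{R0} = 3.020/5.30 = 0.570.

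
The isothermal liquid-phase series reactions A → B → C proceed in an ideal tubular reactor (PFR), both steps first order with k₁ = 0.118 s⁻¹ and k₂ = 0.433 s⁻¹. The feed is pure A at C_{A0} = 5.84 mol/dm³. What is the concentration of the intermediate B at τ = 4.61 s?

0.973 mol/dm³

Solving the coupled first-order balances gives C_B(τ) = [k₁/(k₂−k₁)]·C_{A0}·(e^(−k₁τ) − e^(−k₂τ)).
e^(−k₁τ) = e^(−0.118×4.61) = e^(−0.5440) = 0.5804; e^(−k₂τ) = e^(−1.996) = 0.1359.
C_B = 0.118×5.84/(0.433−0.118) × (0.5804−0.1359) = 2.188×0.4446 = 0.9726 mol/dm³.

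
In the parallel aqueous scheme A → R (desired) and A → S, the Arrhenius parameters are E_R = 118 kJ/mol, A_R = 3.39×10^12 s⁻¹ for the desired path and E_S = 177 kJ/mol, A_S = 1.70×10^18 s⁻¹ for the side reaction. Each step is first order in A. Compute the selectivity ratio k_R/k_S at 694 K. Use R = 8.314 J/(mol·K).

With equal orders, S_{R/S} = k_R/k_S = (A_R/A_S)·exp[(E_S−E_R)/(RT)].
(E_S−E_R)/(RT) = (177−118)×10³/(8.314×694) = 59000/5770 = 10.23.
k_R/k_S = (3.39×10^12/1.70×10^18)·exp(10.23) = 1.994×10^-6 × 27597 = 0.0550.
Since E_R < E_S, lowering the temperature improves selectivity toward R.

0.0550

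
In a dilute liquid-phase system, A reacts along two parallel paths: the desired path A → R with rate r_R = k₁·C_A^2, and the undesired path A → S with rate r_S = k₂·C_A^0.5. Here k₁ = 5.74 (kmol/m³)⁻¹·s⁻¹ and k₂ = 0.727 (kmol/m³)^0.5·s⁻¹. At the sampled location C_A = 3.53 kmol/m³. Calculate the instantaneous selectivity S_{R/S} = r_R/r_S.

S_{R/S} = r_R/r_S = (k₁·C_A^2)/(k₂·C_A^0.5) = (k₁/k₂)·C_A^1.5.
= (5.74×3.530^2) / (0.727×3.530^0.5) = 71.53/1.366 = 52.4.
Since the desired path is higher order in A, keeping C_A high (PFR or concentrated feed) favours R.

52.4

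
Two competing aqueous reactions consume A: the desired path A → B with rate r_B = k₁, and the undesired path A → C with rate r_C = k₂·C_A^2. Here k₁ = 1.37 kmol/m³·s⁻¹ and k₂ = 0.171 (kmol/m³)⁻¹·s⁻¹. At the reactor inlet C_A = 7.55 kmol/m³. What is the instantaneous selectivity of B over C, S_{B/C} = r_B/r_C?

0.141

S_{B/C} = r_B/r_C = (k₁)/(k₂·C_A^2) = (k₁/k₂)·C_A^-2.
= (1.37) / (0.171×7.550^2) = 1.370/9.747 = 0.141.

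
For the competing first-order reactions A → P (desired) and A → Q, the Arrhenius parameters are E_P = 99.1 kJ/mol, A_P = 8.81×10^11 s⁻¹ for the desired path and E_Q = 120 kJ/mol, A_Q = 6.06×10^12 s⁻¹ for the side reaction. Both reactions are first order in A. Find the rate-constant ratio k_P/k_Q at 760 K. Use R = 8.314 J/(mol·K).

k_P/k_Q = (A_P/A_Q)·exp[−(E_P−E_Q)/(RT)] = (A_P/A_Q)·exp[(E_Q−E_P)/(RT)].
(E_Q−E_P)/(RT) = (120−99.1)×10³/(8.314×760) = 20900/6319 = 3.308.
k_P/k_Q = (8.81×10^11/6.06×10^12)·exp(3.308) = 0.1454 × 27.32 = 3.97.
Since E_P < E_Q, lowering the temperature improves selectivity toward P.

3.97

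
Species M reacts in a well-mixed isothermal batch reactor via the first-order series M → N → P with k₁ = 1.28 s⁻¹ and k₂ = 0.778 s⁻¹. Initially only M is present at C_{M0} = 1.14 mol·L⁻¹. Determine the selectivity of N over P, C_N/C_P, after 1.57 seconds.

Solving the coupled first-order balances gives C_N(t) = [k₁/(k₂−k₁)]·C_{M0}·(e^(−k₁t) − e^(−k₂t)).
e^(−k₁t) = e^(−1.28×1.57) = e^(−2.010) = 0.1340; e^(−k₂t) = e^(−1.221) = 0.2948.
C_N = 1.28×1.14/(0.778−1.28) × (0.1340−0.2948) = (-2.907)×(-0.1608) = 0.4673 mol·L⁻¹.
C_M = C_{M0}e^(−k₁t) = 0.1528 mol·L⁻¹, so C_P = C_{M0}−C_M−C_N = 0.5199 mol·L⁻¹; C_N/C_P = 0.899.

0.899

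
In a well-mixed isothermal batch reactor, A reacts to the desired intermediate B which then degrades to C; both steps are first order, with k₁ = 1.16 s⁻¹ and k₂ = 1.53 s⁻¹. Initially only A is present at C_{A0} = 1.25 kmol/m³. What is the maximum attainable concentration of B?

0.398 kmol/m³

At the optimum, C_{B,max}/C_{A0} = (k₁/k₂)^[k₂/(k₂−k₁)].
= (1.16/1.53)^(1.53/(1.53−1.16)) = (0.7582)^(4.135) = 0.3183.
C_{B,max} = 0.3183×1.25 = 0.398 kmol/m³.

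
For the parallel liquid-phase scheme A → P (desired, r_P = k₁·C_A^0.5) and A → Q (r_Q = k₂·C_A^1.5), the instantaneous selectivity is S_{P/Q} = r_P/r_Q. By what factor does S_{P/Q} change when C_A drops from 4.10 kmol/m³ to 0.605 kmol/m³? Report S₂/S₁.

S_{P/Q} = (k₁/k₂)·C_A⁻¹, so S₂/S₁ = (C_{A,2}/C_{A,1})⁻¹.
= 4.10/0.605 = 6.78.
Selectivity toward P rises as C_A falls — low-concentration operation is favoured.

6.78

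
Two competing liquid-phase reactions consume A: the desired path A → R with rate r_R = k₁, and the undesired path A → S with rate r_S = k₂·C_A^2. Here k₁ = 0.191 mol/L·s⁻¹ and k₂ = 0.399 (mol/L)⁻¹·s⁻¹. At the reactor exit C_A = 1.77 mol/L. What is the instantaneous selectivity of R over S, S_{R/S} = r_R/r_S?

S_{R/S} = r_R/r_S = (k₁)/(k₂·C_A^2) = (k₁/k₂)·C_A^-2.
= (0.191) / (0.399×1.770^2) = 0.1910/1.250 = 0.153.
The undesired path is higher order in A, so low C_A (CSTR or dilute feed) favours R.

0.153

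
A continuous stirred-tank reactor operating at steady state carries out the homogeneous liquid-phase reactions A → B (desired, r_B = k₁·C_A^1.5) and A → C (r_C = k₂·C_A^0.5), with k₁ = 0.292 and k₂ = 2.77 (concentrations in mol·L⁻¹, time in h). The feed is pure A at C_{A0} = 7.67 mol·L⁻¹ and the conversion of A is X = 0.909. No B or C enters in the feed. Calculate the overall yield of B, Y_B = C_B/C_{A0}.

Exit C_A = C_{A0}(1−X) = 7.67×0.0910 = 0.6980 mol·L⁻¹.
In a CSTR the entire volume is at exit conditions, so r_B = 0.292×0.6980^1.5 = 0.1703 and r_C = 2.77×0.6980^0.5 = 2.314.
Fraction of consumed A going to B: r_B/(r_B+r_C) = 0.06853.
C_B = 0.06853·C_{A0}·X = 0.06853×7.67×0.909 = 0.478 mol·L⁻¹; Y_B = C_B/C_{A0} = 0.0623.

0.0623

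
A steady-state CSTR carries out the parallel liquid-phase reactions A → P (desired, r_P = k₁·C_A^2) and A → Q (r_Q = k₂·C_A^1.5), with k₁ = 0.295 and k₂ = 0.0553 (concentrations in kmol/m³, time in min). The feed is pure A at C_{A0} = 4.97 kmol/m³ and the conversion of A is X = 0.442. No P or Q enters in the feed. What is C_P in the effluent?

Exit C_A = C_{A0}(1−X) = 4.97×0.558 = 2.773 kmol/m³.
In a CSTR the entire volume is at exit conditions, so r_P = 0.295×2.773^2 = 2.269 and r_Q = 0.0553×2.773^1.5 = 0.2554.
Fraction of consumed A going to P: r_P/(r_P+r_Q) = 0.8988.
C_P = 0.8988·C_{A0}·X = 0.8988×4.97×0.442 = 1.97 kmol/m³.

1.97 kmol/m³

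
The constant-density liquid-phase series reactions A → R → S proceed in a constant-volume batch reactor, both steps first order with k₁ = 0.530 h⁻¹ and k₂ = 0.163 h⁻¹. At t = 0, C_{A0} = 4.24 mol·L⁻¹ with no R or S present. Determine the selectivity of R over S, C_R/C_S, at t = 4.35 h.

1.70

Solving the coupled first-order balances gives C_R(t) = [k₁/(k₂−k₁)]·C_{A0}·(e^(−k₁t) − e^(−k₂t)).
e^(−k₁t) = e^(−0.530×4.35) = e^(−2.305) = 0.09971; e^(−k₂t) = e^(−0.7090) = 0.4921.
C_R = 0.530×4.24/(0.163−0.530) × (0.09971−0.4921) = (-6.123)×(-0.3924) = 2.403 mol·L⁻¹.
C_A = C_{A0}e^(−k₁t) = 0.4228 mol·L⁻¹, so C_S = C_{A0}−C_A−C_R = 1.414 mol·L⁻¹; C_R/C_S = 1.70.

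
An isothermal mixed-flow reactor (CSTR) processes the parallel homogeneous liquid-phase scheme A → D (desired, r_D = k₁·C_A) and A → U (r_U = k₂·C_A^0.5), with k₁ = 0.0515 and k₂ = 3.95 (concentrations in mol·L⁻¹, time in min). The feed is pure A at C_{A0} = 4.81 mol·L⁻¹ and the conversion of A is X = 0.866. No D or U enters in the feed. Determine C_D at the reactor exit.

Exit C_A = C_{A0}(1−X) = 4.81×0.134 = 0.6445 mol·L⁻¹.
Rates in a CSTR are evaluated at the outlet concentration: r_D = 0.0515×0.6445 = 0.03319, r_U = 3.95×0.6445^0.5 = 3.171.
Fraction of consumed A going to D: r_D/(r_D+r_U) = 0.01036.
C_D = 0.01036·C_{A0}·X = 0.01036×4.81×0.866 = 0.0431 mol·L⁻¹.

0.0431 mol·L⁻¹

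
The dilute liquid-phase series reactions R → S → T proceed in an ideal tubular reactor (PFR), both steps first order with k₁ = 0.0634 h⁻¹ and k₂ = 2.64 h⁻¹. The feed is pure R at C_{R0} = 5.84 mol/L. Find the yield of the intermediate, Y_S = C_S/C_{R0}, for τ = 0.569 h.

For first-order series with pure R initially, C_S(τ) = k₁C_{R0}/(k₂−k₁)·(e^(−k₁τ) − e^(−k₂τ)).
e^(−k₁τ) = e^(−0.0634×0.569) = e^(−0.03607) = 0.9646; e^(−k₂τ) = e^(−1.502) = 0.2226.
C_S = 0.0634×5.84/(2.64−0.0634) × (0.9646−0.2226) = 0.1437×0.7419 = 0.1066 mol/L.
Y_S = C_S/C_{R0} = 0.1066/5.84 = 0.0183.

0.0183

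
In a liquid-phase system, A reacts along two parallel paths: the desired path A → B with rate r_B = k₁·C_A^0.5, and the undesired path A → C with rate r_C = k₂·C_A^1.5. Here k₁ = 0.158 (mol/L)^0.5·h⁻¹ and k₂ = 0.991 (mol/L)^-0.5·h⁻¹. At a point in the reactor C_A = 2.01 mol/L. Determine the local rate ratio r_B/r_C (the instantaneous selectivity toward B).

S_{B/C} = r_B/r_C = (k₁·C_A^0.5)/(k₂·C_A^1.5) = (k₁/k₂)·C_A⁻¹.
= (0.158×2.010^0.5) / (0.991×2.010^1.5) = 0.2240/2.824 = 0.0793.

0.0793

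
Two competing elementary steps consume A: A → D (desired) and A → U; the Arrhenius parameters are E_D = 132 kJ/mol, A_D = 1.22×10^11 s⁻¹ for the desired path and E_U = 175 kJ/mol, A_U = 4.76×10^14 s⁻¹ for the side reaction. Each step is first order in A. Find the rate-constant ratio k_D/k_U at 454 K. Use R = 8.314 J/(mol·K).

22.7

k_D/k_U = (A_D/A_U)·exp[−(E_D−E_U)/(RT)] = (A_D/A_U)·exp[(E_U−E_D)/(RT)].
(E_U−E_D)/(RT) = (175−132)×10³/(8.314×454) = 43000/3775 = 11.39.
k_D/k_U = (1.22×10^11/4.76×10^14)·exp(11.39) = 2.563×10^-4 × 88616 = 22.7.
Since E_D < E_U, lowering the temperature improves selectivity toward D.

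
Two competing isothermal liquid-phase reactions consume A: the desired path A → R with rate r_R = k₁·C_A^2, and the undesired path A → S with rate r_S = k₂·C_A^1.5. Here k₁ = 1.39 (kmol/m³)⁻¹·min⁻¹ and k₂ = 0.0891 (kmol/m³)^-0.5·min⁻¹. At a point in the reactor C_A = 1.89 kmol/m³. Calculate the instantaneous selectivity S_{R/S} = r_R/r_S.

S_{R/S} = r_R/r_S = (k₁·C_A^2)/(k₂·C_A^1.5) = (k₁/k₂)·C_A^0.5.
= (1.39×1.890^2) / (0.0891×1.890^1.5) = 4.965/0.2315 = 21.4.
Since the desired path is higher order in A, keeping C_A high (PFR or concentrated feed) favours R.

21.4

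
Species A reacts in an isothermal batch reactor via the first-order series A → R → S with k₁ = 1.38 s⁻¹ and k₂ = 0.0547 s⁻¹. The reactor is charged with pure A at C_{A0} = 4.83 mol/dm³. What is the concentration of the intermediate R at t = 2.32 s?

The intermediate concentration in a first-order A→B→C sequence is C_R = k₁C_{A0}(e^(−k₁t) − e^(−k₂t))/(k₂−k₁).
e^(−k₁t) = e^(−1.38×2.32) = e^(−3.202) = 0.04070; e^(−k₂t) = e^(−0.1269) = 0.8808.
C_R = 1.38×4.83/(0.0547−1.38) × (0.04070−0.8808) = (-5.029)×(-0.8401) = 4.225 mol/dm³.

4.23 mol/dm³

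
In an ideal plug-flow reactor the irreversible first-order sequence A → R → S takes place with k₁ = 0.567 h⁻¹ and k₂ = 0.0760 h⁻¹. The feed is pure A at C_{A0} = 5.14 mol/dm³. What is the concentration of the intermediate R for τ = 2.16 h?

The intermediate concentration in a first-order A→B→C sequence is C_R = k₁C_{A0}(e^(−k₁τ) − e^(−k₂τ))/(k₂−k₁).
e^(−k₁τ) = e^(−0.567×2.16) = e^(−1.225) = 0.2938; e^(−k₂τ) = e^(−0.1642) = 0.8486.
C_R = 0.567×5.14/(0.0760−0.567) × (0.2938−0.8486) = (-5.936)×(-0.5548) = 3.293 mol/dm³.

3.29 mol/dm³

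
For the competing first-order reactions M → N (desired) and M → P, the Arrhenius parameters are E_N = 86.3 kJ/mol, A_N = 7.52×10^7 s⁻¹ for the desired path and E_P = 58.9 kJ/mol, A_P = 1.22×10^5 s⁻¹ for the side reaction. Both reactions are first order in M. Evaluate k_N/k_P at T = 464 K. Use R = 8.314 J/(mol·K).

0.507

Since both paths have the same order in M, the concentration cancels and S_{N/P} = k_N/k_P = (A_N/A_P)·exp[(E_P−E_N)/(RT)].
(E_P−E_N)/(RT) = (58.9−86.3)×10³/(8.314×464) = -27400/3858 = -7.103.
k_N/k_P = (7.52×10^7/1.22×10^5)·exp(-7.103) = 616.4 × 8.229×10^-4 = 0.507.
Since E_N > E_P, raising the temperature improves selectivity toward N.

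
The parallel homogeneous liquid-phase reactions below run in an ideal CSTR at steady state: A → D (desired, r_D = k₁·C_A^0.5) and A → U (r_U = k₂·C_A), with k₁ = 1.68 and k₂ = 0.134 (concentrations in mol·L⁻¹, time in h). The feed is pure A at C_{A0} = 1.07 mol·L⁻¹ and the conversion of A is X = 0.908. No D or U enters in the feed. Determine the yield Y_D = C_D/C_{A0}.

0.886

Exit C_A = C_{A0}(1−X) = 1.07×0.0920 = 0.09844 mol·L⁻¹.
A CSTR operates uniformly at the exit composition, giving r_D = 0.5271 and r_U = 0.01319 (each k·C_A^n at C_A = 0.09844).
Fraction of consumed A going to D: r_D/(r_D+r_U) = 0.9756.
C_D = 0.9756·C_{A0}·X = 0.9756×1.07×0.908 = 0.948 mol·L⁻¹; Y_D = C_D/C_{A0} = 0.886.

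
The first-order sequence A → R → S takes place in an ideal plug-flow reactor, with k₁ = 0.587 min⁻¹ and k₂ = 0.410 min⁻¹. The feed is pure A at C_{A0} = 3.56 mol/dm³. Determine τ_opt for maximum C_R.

2.03 min

For first-order series the maximum of C_R occurs at τ_opt = ln(k₂/k₁)/(k₂−k₁).
= ln(0.410/0.587)/(0.410−0.587) = ln(0.6985)/-0.1770 = -0.3589/-0.1770 = 2.03 min.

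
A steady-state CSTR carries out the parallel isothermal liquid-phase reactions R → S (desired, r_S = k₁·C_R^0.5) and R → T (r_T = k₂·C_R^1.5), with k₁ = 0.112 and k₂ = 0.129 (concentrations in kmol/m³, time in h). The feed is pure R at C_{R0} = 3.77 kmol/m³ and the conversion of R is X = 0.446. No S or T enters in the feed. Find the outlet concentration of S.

Exit C_R = C_{R0}(1−X) = 3.77×0.554 = 2.089 kmol/m³.
In a CSTR the entire volume is at exit conditions, so r_S = 0.112×2.089^0.5 = 0.1619 and r_T = 0.129×2.089^1.5 = 0.3894.
Fraction of consumed R going to S: r_S/(r_S+r_T) = 0.2936.
C_S = 0.2936·C_{R0}·X = 0.2936×3.77×0.446 = 0.494 kmol/m³.

0.494 kmol/m³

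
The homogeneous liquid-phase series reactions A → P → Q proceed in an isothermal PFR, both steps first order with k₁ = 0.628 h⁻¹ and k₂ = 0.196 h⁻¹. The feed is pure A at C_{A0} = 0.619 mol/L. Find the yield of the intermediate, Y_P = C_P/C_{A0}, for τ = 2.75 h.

0.589

The intermediate concentration in a first-order A→B→C sequence is C_P = k₁C_{A0}(e^(−k₁τ) − e^(−k₂τ))/(k₂−k₁).
e^(−k₁τ) = e^(−0.628×2.75) = e^(−1.727) = 0.1778; e^(−k₂τ) = e^(−0.5390) = 0.5833.
C_P = 0.628×0.619/(0.196−0.628) × (0.1778−0.5833) = (-0.8998)×(-0.4055) = 0.3649 mol/L.
Y_P = C_P/C_{A0} = 0.3649/0.619 = 0.589.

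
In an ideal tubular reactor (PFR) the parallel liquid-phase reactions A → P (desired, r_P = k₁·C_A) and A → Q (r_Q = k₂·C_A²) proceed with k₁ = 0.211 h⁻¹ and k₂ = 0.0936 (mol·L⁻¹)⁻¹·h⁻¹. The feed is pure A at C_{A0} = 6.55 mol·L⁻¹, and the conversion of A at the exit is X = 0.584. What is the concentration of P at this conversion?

1.28 mol·L⁻¹

C_A = C_{A0}(1−X) = 2.725 mol·L⁻¹.
Along a PFR/batch, dC_P/dC_A = −r_P/(r_P+r_Q) = −k₁/(k₁+k₂·C_A).
Integrating from C_{A0} to C_A: C_P = (0.211/0.0936)·ln[(0.211+0.0936·6.55)/(0.211+0.0936·2.72)] = 2.254·ln(0.8241/0.4660) = 1.285 mol·L⁻¹.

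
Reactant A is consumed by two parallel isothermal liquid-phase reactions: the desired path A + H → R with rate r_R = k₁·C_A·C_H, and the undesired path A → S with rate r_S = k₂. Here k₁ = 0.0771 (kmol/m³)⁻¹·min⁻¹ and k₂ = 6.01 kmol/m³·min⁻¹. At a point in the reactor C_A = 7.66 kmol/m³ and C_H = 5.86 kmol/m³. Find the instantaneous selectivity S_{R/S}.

S_{R/S} = r_R/r_S = (k₁·C_A·C_H)/(k₂) = (k₁/k₂)·C_A·C_H.
= (0.0771×7.660×5.860) / (6.01) = 3.461/6.010 = 0.576.
Since the desired path is higher order in A, keeping C_A high (PFR or concentrated feed) favours R.

0.576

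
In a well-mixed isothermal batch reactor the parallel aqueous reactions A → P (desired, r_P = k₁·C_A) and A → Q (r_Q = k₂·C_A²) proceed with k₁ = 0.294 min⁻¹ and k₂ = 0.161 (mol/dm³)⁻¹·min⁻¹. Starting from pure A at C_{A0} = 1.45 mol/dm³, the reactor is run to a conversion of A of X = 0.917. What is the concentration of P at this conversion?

C_A = C_{A0}(1−X) = 0.1203 mol/dm³.
Along a PFR/batch, dC_P/dC_A = −r_P/(r_P+r_Q) = −k₁/(k₁+k₂·C_A).
Integrating from C_{A0} to C_A: C_P = (0.294/0.161)·ln[(0.294+0.161·1.45)/(0.294+0.161·0.120)] = 1.826·ln(0.5274/0.3134) = 0.9508 mol/dm³.

0.951 mol/dm³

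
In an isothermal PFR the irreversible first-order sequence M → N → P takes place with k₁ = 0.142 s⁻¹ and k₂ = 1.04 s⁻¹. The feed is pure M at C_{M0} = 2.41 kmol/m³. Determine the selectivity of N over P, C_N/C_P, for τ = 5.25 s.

For first-order series with pure M initially, C_N(τ) = k₁C_{M0}/(k₂−k₁)·(e^(−k₁τ) − e^(−k₂τ)).
e^(−k₁τ) = e^(−0.142×5.25) = e^(−0.7455) = 0.4745; e^(−k₂τ) = e^(−5.460) = 0.004254.
C_N = 0.142×2.41/(1.04−0.142) × (0.4745−0.004254) = 0.3811×0.4702 = 0.1792 kmol/m³.
C_M = C_{M0}e^(−k₁τ) = 1.144 kmol/m³, so C_P = C_{M0}−C_M−C_N = 1.087 kmol/m³; C_N/C_P = 0.165.

0.165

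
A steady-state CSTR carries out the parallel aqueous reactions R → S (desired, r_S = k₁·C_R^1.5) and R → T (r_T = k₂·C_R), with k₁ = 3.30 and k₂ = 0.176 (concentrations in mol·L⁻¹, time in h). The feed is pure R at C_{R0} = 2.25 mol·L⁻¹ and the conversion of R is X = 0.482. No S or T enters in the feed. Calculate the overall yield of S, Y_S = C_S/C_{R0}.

0.459

Exit C_R = C_{R0}(1−X) = 2.25×0.518 = 1.165 mol·L⁻¹.
In a CSTR the entire volume is at exit conditions, so r_S = 3.30×1.165^1.5 = 4.152 and r_T = 0.176×1.165 = 0.2051.
Fraction of consumed R going to S: r_S/(r_S+r_T) = 0.9529.
C_S = 0.9529·C_{R0}·X = 0.9529×2.25×0.482 = 1.03 mol·L⁻¹; Y_S = C_S/C_{R0} = 0.459.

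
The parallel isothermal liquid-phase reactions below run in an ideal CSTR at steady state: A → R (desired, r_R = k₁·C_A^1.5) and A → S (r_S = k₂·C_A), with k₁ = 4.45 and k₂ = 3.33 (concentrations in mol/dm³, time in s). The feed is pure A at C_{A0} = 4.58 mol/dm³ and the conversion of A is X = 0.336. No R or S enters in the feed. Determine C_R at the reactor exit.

1.08 mol/dm³

Exit C_A = C_{A0}(1−X) = 4.58×0.664 = 3.041 mol/dm³.
In a CSTR the entire volume is at exit conditions, so r_R = 4.45×3.041^1.5 = 23.60 and r_S = 3.33×3.041 = 10.13.
Fraction of consumed A going to R: r_R/(r_R+r_S) = 0.6997.
C_R = 0.6997·C_{A0}·X = 0.6997×4.58×0.336 = 1.08 mol/dm³.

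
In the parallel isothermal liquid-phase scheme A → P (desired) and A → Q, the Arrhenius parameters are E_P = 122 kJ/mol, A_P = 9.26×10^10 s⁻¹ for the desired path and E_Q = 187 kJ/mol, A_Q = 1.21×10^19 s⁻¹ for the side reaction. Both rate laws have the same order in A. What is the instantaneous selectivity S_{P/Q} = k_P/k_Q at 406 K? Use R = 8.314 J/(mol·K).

k_P/k_Q = (A_P/A_Q)·exp[−(E_P−E_Q)/(RT)] = (A_P/A_Q)·exp[(E_Q−E_P)/(RT)].
(E_Q−E_P)/(RT) = (187−122)×10³/(8.314×406) = 65000/3375 = 19.26.
k_P/k_Q = (9.26×10^10/1.21×10^19)·exp(19.26) = 7.653×10^-9 × 2.307×10^8 = 1.77.
Since E_P < E_Q, lowering the temperature improves selectivity toward P.

1.77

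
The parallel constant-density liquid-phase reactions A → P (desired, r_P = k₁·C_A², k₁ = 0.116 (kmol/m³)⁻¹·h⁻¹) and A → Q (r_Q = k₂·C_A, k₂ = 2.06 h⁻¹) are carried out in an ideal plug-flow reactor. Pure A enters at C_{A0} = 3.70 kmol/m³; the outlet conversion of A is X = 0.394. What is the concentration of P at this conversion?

0.208 kmol/m³

C_A = C_{A0}(1−X) = 2.242 kmol/m³.
Along a PFR/batch, dC_Q/dC_A = −r_Q/(r_P+r_Q) = −k₂/(k₂+k₁·C_A).
Integrating from C_{A0} to C_A: C_Q = (2.06/0.116)·ln[(2.06+0.116·3.70)/(2.06+0.116·2.24)] = 17.76·ln(2.489/2.320) = 1.249 kmol/m³.
Then C_P = (C_{A0}−C_A) − C_Q = 1.458 − 1.249 = 0.2084 kmol/m³.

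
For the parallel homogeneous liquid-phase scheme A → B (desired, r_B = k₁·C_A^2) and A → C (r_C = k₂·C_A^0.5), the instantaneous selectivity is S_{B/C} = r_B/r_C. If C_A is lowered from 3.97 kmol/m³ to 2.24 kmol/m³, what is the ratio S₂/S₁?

0.424

S_{B/C} = (k₁/k₂)·C_A^1.5, so S₂/S₁ = (C_{A,2}/C_{A,1})^1.5.
= (2.24/3.97)^1.5 = (0.5642)^1.5 = 0.424.
Selectivity toward B falls as C_A falls — high-concentration operation is favoured.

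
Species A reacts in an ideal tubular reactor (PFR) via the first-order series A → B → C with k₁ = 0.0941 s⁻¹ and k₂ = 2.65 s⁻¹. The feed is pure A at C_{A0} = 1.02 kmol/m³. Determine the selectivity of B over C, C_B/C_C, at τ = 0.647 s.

0.902

Solving the coupled first-order balances gives C_B(τ) = [k₁/(k₂−k₁)]·C_{A0}·(e^(−k₁τ) − e^(−k₂τ)).
e^(−k₁τ) = e^(−0.0941×0.647) = e^(−0.06088) = 0.9409; e^(−k₂τ) = e^(−1.715) = 0.1800.
C_B = 0.0941×1.02/(2.65−0.0941) × (0.9409−0.1800) = 0.03755×0.7609 = 0.02857 kmol/m³.
C_A = C_{A0}e^(−k₁τ) = 0.9598 kmol/m³, so C_C = C_{A0}−C_A−C_B = 0.03167 kmol/m³; C_B/C_C = 0.902.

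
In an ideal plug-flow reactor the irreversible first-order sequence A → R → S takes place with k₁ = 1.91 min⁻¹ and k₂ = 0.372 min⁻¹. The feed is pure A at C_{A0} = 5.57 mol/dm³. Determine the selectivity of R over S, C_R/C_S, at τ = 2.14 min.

The intermediate concentration in a first-order A→B→C sequence is C_R = k₁C_{A0}(e^(−k₁τ) − e^(−k₂τ))/(k₂−k₁).
e^(−k₁τ) = e^(−1.91×2.14) = e^(−4.087) = 0.01678; e^(−k₂τ) = e^(−0.7961) = 0.4511.
C_R = 1.91×5.57/(0.372−1.91) × (0.01678−0.4511) = (-6.917)×(-0.4343) = 3.004 mol/dm³.
C_A = C_{A0}e^(−k₁τ) = 0.09348 mol/dm³, so C_S = C_{A0}−C_A−C_R = 2.472 mol/dm³; C_R/C_S = 1.22.

1.22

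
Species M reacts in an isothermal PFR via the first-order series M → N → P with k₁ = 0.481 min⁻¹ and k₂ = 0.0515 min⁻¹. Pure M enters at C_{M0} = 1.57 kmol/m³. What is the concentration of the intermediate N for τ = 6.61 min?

For first-order series with pure M initially, C_N(τ) = k₁C_{M0}/(k₂−k₁)·(e^(−k₁τ) − e^(−k₂τ)).
e^(−k₁τ) = e^(−0.481×6.61) = e^(−3.179) = 0.04161; e^(−k₂τ) = e^(−0.3404) = 0.7115.
C_N = 0.481×1.57/(0.0515−0.481) × (0.04161−0.7115) = (-1.758)×(-0.6699) = 1.178 kmol/m³.

1.18 kmol/m³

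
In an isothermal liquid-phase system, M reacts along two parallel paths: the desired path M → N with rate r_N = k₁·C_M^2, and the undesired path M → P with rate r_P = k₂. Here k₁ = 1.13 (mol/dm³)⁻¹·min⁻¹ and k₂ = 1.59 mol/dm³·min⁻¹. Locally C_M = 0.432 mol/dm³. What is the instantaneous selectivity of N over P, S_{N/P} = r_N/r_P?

0.133

S_{N/P} = r_N/r_P = (k₁·C_M^2)/(k₂) = (k₁/k₂)·C_M^2.
= (1.13×0.4320^2) / (1.59) = 0.2109/1.590 = 0.133.
Since the desired path is higher order in M, keeping C_M high (PFR or concentrated feed) favours N.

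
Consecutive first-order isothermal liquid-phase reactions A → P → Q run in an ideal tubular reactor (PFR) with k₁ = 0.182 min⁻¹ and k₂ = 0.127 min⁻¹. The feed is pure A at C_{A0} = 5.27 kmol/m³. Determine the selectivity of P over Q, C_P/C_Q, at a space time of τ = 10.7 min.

The intermediate concentration in a first-order A→B→C sequence is C_P = k₁C_{A0}(e^(−k₁τ) − e^(−k₂τ))/(k₂−k₁).
e^(−k₁τ) = e^(−0.182×10.7) = e^(−1.947) = 0.1426; e^(−k₂τ) = e^(−1.359) = 0.2569.
C_P = 0.182×5.27/(0.127−0.182) × (0.1426−0.2569) = (-17.44)×(-0.1143) = 1.993 kmol/m³.
C_A = C_{A0}e^(−k₁τ) = 0.7517 kmol/m³, so C_Q = C_{A0}−C_A−C_P = 2.525 kmol/m³; C_P/C_Q = 0.789.

0.789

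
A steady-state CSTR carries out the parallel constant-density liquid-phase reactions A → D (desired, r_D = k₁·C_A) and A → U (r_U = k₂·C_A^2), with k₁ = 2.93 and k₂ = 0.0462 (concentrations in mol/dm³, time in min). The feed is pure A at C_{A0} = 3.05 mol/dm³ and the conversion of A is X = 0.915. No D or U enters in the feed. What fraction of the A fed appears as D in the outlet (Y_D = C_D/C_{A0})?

0.911

Exit C_A = C_{A0}(1−X) = 3.05×0.0850 = 0.2592 mol/dm³.
A CSTR operates uniformly at the exit composition, giving r_D = 0.7596 and r_U = 0.003105 (each k·C_A^n at C_A = 0.2592).
Fraction of consumed A going to D: r_D/(r_D+r_U) = 0.9959.
C_D = 0.9959·C_{A0}·X = 0.9959×3.05×0.915 = 2.78 mol/dm³; Y_D = C_D/C_{A0} = 0.911.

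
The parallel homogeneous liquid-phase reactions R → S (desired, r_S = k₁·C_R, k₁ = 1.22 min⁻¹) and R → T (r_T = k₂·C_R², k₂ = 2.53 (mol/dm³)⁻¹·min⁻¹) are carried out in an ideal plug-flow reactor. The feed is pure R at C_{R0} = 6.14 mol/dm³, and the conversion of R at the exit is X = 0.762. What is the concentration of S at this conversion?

0.591 mol/dm³

C_R = C_{R0}(1−X) = 1.461 mol/dm³.
Along a PFR/batch, dC_S/dC_R = −r_S/(r_S+r_T) = −k₁/(k₁+k₂·C_R).
Integrating from C_{R0} to C_R: C_S = (1.22/2.53)·ln[(1.22+2.53·6.14)/(1.22+2.53·1.46)] = 0.4822·ln(16.75/4.917) = 0.5912 mol/dm³.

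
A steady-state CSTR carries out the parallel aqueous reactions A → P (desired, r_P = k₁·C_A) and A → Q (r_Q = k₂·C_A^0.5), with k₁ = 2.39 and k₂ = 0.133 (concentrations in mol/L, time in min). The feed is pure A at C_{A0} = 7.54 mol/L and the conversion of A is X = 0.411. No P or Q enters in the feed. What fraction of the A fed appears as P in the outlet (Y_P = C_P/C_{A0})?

0.400

Exit C_A = C_{A0}(1−X) = 7.54×0.589 = 4.441 mol/L.
Rates in a CSTR are evaluated at the outlet concentration: r_P = 2.39×4.441 = 10.61, r_Q = 0.133×4.441^0.5 = 0.2803.
Fraction of consumed A going to P: r_P/(r_P+r_Q) = 0.9743.
C_P = 0.9743·C_{A0}·X = 0.9743×7.54×0.411 = 3.02 mol/L; Y_P = C_P/C_{A0} = 0.400.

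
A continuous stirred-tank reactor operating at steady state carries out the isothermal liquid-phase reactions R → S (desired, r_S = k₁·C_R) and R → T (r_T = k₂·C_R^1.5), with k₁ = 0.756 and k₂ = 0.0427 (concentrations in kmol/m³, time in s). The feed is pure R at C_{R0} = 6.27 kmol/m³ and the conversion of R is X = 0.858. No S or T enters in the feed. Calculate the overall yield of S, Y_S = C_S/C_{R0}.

Exit C_R = C_{R0}(1−X) = 6.27×0.142 = 0.8903 kmol/m³.
In a CSTR the entire volume is at exit conditions, so r_S = 0.756×0.8903 = 0.6731 and r_T = 0.0427×0.8903^1.5 = 0.03587.
Fraction of consumed R going to S: r_S/(r_S+r_T) = 0.9494.
C_S = 0.9494·C_{R0}·X = 0.9494×6.27×0.858 = 5.11 kmol/m³; Y_S = C_S/C_{R0} = 0.815.

0.815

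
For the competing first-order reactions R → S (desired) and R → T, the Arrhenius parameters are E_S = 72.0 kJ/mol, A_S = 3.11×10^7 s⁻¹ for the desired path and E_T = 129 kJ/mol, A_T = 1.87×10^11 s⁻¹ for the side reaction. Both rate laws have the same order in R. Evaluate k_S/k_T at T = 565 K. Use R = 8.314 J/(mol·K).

k_S/k_T = (A_S/A_T)·exp[−(E_S−E_T)/(RT)] = (A_S/A_T)·exp[(E_T−E_S)/(RT)].
(E_T−E_S)/(RT) = (129−72.0)×10³/(8.314×565) = 57000/4697 = 12.13.
k_S/k_T = (3.11×10^7/1.87×10^11)·exp(12.13) = 1.663×10^-4 × 1.862×10^5 = 31.0.

31.0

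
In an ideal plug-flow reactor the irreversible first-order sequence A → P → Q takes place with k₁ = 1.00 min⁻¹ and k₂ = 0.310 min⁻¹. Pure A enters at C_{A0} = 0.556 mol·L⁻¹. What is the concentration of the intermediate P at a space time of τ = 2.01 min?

0.324 mol·L⁻¹

Solving the coupled first-order balances gives C_P(τ) = [k₁/(k₂−k₁)]·C_{A0}·(e^(−k₁τ) − e^(−k₂τ)).
e^(−k₁τ) = e^(−1.00×2.01) = e^(−2.010) = 0.1340; e^(−k₂τ) = e^(−0.6231) = 0.5363.
C_P = 1.00×0.556/(0.310−1.00) × (0.1340−0.5363) = (-0.8058)×(-0.4023) = 0.3242 mol·L⁻¹.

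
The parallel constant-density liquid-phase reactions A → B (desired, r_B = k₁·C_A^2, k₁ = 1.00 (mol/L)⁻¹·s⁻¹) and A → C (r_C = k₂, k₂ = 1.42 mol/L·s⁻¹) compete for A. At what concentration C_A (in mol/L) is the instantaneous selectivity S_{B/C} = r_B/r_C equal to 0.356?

S_{B/C} = (k₁/k₂)·C_A^2 ⇒ C_A = (S·k₂/k₁)^(0.5).
= (0.356×1.42/1.00)^(0.5) = (0.5055)^(0.5) = 0.711 mol/L.

0.711 mol/L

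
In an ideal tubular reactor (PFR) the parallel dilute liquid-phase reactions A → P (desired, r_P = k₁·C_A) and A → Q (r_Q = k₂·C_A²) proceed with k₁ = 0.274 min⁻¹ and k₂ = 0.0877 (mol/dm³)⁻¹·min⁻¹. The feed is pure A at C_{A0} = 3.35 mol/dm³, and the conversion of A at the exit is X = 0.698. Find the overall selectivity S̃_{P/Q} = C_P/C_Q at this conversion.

C_A = C_{A0}(1−X) = 1.012 mol/dm³.
Along a PFR/batch, dC_P/dC_A = −r_P/(r_P+r_Q) = −k₁/(k₁+k₂·C_A).
Integrating from C_{A0} to C_A: C_P = (0.274/0.0877)·ln[(0.274+0.0877·3.35)/(0.274+0.0877·1.01)] = 3.124·ln(0.5678/0.3627) = 1.400 mol/dm³.
C_Q = (C_{A0}−C_A)−C_P = 0.9383 mol/dm³; S̃_{P/Q} = 1.400/0.9383 = 1.49.

1.49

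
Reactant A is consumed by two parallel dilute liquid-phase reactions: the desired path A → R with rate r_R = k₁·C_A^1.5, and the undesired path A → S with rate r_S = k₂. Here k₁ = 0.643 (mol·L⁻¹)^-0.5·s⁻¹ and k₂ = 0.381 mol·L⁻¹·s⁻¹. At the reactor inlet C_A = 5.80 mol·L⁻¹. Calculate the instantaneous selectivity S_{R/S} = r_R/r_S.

23.6

S_{R/S} = r_R/r_S = (k₁·C_A^1.5)/(k₂) = (k₁/k₂)·C_A^1.5.
= (0.643×5.800^1.5) / (0.381) = 8.982/0.3810 = 23.6.
Since the desired path is higher order in A, keeping C_A high (PFR or concentrated feed) favours R.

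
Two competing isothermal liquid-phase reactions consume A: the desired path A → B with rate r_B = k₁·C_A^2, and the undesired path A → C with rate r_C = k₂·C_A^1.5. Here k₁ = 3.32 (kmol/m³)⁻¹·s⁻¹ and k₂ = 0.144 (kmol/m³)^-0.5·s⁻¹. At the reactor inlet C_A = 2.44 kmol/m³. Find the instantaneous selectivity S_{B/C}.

S_{B/C} = r_B/r_C = (k₁·C_A^2)/(k₂·C_A^1.5) = (k₁/k₂)·C_A^0.5.
= (3.32×2.440^2) / (0.144×2.440^1.5) = 19.77/0.5488 = 36.0.
Since the desired path is higher order in A, keeping C_A high (PFR or concentrated feed) favours B.

36.0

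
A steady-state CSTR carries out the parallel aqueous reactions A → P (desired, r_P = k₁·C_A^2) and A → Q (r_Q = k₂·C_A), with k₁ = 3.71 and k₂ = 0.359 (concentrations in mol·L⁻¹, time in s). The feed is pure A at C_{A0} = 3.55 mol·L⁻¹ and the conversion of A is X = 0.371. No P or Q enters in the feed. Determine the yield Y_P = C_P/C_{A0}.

Exit C_A = C_{A0}(1−X) = 3.55×0.629 = 2.233 mol·L⁻¹.
In a CSTR the entire volume is at exit conditions, so r_P = 3.71×2.233^2 = 18.50 and r_Q = 0.359×2.233 = 0.8016.
Fraction of consumed A going to P: r_P/(r_P+r_Q) = 0.9585.
C_P = 0.9585·C_{A0}·X = 0.9585×3.55×0.371 = 1.26 mol·L⁻¹; Y_P = C_P/C_{A0} = 0.356.

0.356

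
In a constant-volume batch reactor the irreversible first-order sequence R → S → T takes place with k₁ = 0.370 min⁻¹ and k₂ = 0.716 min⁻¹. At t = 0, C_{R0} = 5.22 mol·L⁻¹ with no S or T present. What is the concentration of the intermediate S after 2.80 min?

1.23 mol·L⁻¹

For first-order series with pure R initially, C_S(t) = k₁C_{R0}/(k₂−k₁)·(e^(−k₁t) − e^(−k₂t)).
e^(−k₁t) = e^(−0.370×2.80) = e^(−1.036) = 0.3549; e^(−k₂t) = e^(−2.005) = 0.1347.
C_S = 0.370×5.22/(0.716−0.370) × (0.3549−0.1347) = 5.582×0.2202 = 1.229 mol·L⁻¹.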